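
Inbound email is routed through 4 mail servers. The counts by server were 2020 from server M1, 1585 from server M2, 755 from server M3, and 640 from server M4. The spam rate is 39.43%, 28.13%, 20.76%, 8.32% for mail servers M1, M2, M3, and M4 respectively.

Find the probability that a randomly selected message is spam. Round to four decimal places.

P(S) ≈ 0.2905

Total: 2020 + 1585 + 755 + 640 = 5000.
P(M1) = 2020/5000 = 0.404. P(M2) = 1585/5000 = 0.317. P(M3) = 755/5000 = 0.151. P(M4) = 640/5000 = 0.128.
P(S) = P(S|M1)·P(M1) + P(S|M2)·P(M2) + P(S|M3)·P(M3) + P(S|M4)·P(M4)
      = 0.3943·0.404 + 0.2813·0.317 + 0.2076·0.151 + 0.0832·0.128
      = 0.1592972 + 0.0891721 + 0.0313476 + 0.0106496 = 0.2904665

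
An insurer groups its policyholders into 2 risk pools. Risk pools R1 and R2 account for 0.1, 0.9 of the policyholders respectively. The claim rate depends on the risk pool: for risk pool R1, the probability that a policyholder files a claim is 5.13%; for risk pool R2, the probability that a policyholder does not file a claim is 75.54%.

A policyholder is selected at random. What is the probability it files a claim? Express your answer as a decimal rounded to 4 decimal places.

P(C) ≈ 0.2253

P(C|R2) = 1 − 0.7554 = 0.2446.
P(C) = P(C|R1)·P(R1) + P(C|R2)·P(R2)
      = 0.0513·0.1 + 0.2446·0.9
      = 0.00513 + 0.22014 = 0.22527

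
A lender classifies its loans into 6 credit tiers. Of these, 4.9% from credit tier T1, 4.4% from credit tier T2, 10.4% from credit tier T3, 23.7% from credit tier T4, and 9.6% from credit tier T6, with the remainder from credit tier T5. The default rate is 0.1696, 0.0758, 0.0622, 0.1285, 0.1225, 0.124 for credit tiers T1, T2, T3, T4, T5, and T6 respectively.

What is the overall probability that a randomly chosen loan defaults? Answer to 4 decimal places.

P(T5) = 1 − (0.049 + 0.044 + 0.104 + 0.237 + 0.096) = 0.47.
P(D) = P(D|T1)·P(T1) + P(D|T2)·P(T2) + P(D|T3)·P(T3) + P(D|T4)·P(T4) + P(D|T5)·P(T5) + P(D|T6)·P(T6)
      = 0.1696·0.049 + 0.0758·0.044 + 0.0622·0.104 + 0.1285·0.237 + 0.1225·0.47 + 0.124·0.096
      = 0.0083104 + 0.0033352 + 0.0064688 + 0.0304545 + 0.057575 + 0.011904 = 0.1180479

0.1180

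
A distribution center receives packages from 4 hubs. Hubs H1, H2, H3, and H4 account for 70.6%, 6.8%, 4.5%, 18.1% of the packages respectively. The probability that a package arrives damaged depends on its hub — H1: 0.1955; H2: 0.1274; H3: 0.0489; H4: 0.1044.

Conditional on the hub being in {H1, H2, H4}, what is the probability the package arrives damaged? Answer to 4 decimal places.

Let S = {H1, H2, H4}.
P(S) = 0.706 + 0.068 + 0.181 = 0.955.
P(D ∩ S) = 0.1955·0.706 + 0.1274·0.068 + 0.1044·0.181 = 0.138023 + 0.0086632 + 0.0188964 = 0.1655826.
P(D | S) = 0.1655826 / 0.955 = 0.173385…

0.1734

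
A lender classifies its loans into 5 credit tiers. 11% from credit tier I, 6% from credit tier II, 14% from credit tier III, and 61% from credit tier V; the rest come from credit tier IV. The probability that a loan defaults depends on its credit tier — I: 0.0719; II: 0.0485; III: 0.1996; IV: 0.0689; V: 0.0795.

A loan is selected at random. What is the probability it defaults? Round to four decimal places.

P(IV) = 1 − (0.11 + 0.06 + 0.14 + 0.61) = 0.08.
Summing over the partition,
P(D) = P(D|I)·P(I) + P(D|II)·P(II) + P(D|III)·P(III) + P(D|IV)·P(IV) + P(D|V)·P(V)
      = 0.0719·0.11 + 0.0485·0.06 + 0.1996·0.14 + 0.0689·0.08 + 0.0795·0.61
      = 0.007909 + 0.00291 + 0.027944 + 0.005512 + 0.048495 = 0.09277

0.0928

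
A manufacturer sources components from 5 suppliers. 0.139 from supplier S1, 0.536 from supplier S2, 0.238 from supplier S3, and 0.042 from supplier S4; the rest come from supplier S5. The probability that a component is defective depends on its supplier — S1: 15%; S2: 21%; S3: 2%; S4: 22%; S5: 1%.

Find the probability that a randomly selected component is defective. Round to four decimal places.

0.1479

P(S5) = 1 − (0.139 + 0.536 + 0.238 + 0.042) = 0.045.
P(D) = P(D|S1)·P(S1) + P(D|S2)·P(S2) + P(D|S3)·P(S3) + P(D|S4)·P(S4) + P(D|S5)·P(S5)
      = 0.15·0.139 + 0.21·0.536 + 0.02·0.238 + 0.22·0.042 + 0.01·0.045
      = 0.02085 + 0.11256 + 0.00476 + 0.00924 + 0.00045 = 0.14786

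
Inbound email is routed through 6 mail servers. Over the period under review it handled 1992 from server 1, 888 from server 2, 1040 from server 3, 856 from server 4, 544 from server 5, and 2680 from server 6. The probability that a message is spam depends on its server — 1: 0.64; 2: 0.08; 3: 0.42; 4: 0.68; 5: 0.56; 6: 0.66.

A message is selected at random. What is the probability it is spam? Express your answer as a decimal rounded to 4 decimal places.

P(S) ≈ 0.5548

Total: 1992 + 888 + 1040 + 856 + 544 + 2680 = 8000.
P(1) = 1992/8000 = 0.249. P(2) = 888/8000 = 0.111. P(3) = 1040/8000 = 0.13. P(4) = 856/8000 = 0.107. P(5) = 544/8000 = 0.068. P(6) = 2680/8000 = 0.335.
Using total probability over the partition,
P(S) = P(S|1)·P(1) + P(S|2)·P(2) + P(S|3)·P(3) + P(S|4)·P(4) + P(S|5)·P(5) + P(S|6)·P(6)
      = 0.64·0.249 + 0.08·0.111 + 0.42·0.13 + 0.68·0.107 + 0.56·0.068 + 0.66·0.335
      = 0.15936 + 0.00888 + 0.0546 + 0.07276 + 0.03808 + 0.2211 = 0.55478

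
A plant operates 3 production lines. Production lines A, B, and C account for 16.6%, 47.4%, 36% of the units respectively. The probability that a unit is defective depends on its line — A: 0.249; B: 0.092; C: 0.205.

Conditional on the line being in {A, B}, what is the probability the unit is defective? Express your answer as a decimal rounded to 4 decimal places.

P(D|S) ≈ 0.1327

Let S = {A, B}.
P(S) = 0.166 + 0.474 = 0.64.
P(D ∩ S) = 0.249·0.166 + 0.092·0.474 = 0.041334 + 0.043608 = 0.084942.
P(D | S) = 0.084942 / 0.64 = 0.132722…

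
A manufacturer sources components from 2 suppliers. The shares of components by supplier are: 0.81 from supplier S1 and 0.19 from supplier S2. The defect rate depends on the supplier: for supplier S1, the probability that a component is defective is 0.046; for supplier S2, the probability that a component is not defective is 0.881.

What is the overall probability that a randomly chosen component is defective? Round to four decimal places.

P(D|S2) = 1 − 0.881 = 0.119.
Using total probability over the partition,
P(D) = P(D|S1)·P(S1) + P(D|S2)·P(S2)
      = 0.046·0.81 + 0.119·0.19
      = 0.03726 + 0.02261 = 0.05987

0.0599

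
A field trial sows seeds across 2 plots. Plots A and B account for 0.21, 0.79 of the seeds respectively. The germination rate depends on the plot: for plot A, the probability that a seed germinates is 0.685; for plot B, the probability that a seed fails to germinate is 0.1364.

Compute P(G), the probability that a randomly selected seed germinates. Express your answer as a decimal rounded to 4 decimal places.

P(G|B) = 1 − 0.1364 = 0.8636.
P(G) = P(G|A)·P(A) + P(G|B)·P(B)
      = 0.685·0.21 + 0.8636·0.79
      = 0.14385 + 0.682244 = 0.826094

P(G) ≈ 0.8261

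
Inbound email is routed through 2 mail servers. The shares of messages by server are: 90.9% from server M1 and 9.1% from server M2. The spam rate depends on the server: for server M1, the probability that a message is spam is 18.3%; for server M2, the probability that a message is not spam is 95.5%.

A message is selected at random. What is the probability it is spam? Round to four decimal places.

P(S|M2) = 1 − 0.955 = 0.045.
P(S) = P(S|M1)·P(M1) + P(S|M2)·P(M2)
      = 0.183·0.909 + 0.045·0.091
      = 0.166347 + 0.004095 = 0.170442

0.1704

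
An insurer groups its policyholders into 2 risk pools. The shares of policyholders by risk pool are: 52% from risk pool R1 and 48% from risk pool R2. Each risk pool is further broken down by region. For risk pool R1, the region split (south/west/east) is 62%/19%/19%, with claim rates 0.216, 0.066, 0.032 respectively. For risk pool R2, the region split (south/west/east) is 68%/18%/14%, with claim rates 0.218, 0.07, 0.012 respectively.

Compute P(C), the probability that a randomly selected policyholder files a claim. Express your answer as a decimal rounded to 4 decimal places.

0.1573

P(C|R1) = 0.62·0.216 + 0.19·0.066 + 0.19·0.032 = 0.13392 + 0.01254 + 0.00608 = 0.15254
P(C|R2) = 0.68·0.218 + 0.18·0.07 + 0.14·0.012 = 0.14824 + 0.0126 + 0.00168 = 0.16252
Then overall,
P(C) = 0.52·0.15254 + 0.48·0.16252
      = 0.0793208 + 0.0780096 = 0.1573304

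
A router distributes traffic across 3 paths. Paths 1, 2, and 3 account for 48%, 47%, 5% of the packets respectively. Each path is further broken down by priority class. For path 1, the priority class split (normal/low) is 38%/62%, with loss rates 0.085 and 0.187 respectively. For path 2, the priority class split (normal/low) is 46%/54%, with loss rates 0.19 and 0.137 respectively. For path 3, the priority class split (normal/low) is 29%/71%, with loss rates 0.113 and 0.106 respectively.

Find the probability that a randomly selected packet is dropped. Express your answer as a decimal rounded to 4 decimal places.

0.1524

P(L|1) = 0.38·0.085 + 0.62·0.187 = 0.0323 + 0.11594 = 0.14824
P(L|2) = 0.46·0.19 + 0.54·0.137 = 0.0874 + 0.07398 = 0.16138
P(L|3) = 0.29·0.113 + 0.71·0.106 = 0.03277 + 0.07526 = 0.10803
By total probability over the outer partition,
P(L) = 0.48·0.14824 + 0.47·0.16138 + 0.05·0.10803
      = 0.0711552 + 0.0758486 + 0.0054015 = 0.1524053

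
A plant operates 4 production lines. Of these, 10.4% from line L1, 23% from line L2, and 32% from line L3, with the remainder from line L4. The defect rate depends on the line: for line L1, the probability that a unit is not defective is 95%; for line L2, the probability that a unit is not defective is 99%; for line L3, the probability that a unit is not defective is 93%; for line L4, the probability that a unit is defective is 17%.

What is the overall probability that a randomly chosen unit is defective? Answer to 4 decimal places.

P(D) ≈ 0.0887

P(L4) = 1 − (0.104 + 0.23 + 0.32) = 0.346.
P(D|L1) = 1 − 0.95 = 0.05.
P(D|L2) = 1 − 0.99 = 0.01.
P(D|L3) = 1 − 0.93 = 0.07.
Using total probability over the partition,
P(D) = P(D|L1)·P(L1) + P(D|L2)·P(L2) + P(D|L3)·P(L3) + P(D|L4)·P(L4)
      = 0.05·0.104 + 0.01·0.23 + 0.07·0.32 + 0.17·0.346
      = 0.0052 + 0.0023 + 0.0224 + 0.05882 = 0.08872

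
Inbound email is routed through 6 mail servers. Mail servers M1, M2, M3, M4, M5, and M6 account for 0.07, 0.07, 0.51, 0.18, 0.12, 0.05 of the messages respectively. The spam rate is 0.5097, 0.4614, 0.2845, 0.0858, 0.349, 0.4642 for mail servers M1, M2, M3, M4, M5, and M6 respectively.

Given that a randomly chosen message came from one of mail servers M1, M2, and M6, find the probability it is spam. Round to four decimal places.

Let J = {M1, M2, M6}.
P(J) = 0.07 + 0.07 + 0.05 = 0.19.
P(S ∩ J) = 0.5097·0.07 + 0.4614·0.07 + 0.4642·0.05 = 0.035679 + 0.032298 + 0.02321 = 0.091187.
P(S | J) = 0.091187 / 0.19 = 0.479932…

0.4799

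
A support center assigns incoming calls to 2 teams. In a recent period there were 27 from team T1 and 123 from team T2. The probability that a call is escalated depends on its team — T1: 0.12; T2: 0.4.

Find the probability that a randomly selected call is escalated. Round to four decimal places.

0.3496

Total: 27 + 123 = 150.
P(T1) = 27/150 = 0.18. P(T2) = 123/150 = 0.82.
Summing over the partition,
P(E) = P(E|T1)·P(T1) + P(E|T2)·P(T2)
      = 0.12·0.18 + 0.4·0.82
      = 0.0216 + 0.328 = 0.3496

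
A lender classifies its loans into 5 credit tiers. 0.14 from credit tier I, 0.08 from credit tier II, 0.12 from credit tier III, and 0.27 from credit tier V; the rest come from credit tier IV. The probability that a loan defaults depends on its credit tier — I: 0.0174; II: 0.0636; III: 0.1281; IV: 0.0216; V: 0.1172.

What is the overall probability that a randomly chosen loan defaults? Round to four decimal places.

P(IV) = 1 − (0.14 + 0.08 + 0.12 + 0.27) = 0.39.
P(D) = P(D|I)·P(I) + P(D|II)·P(II) + P(D|III)·P(III) + P(D|IV)·P(IV) + P(D|V)·P(V)
      = 0.0174·0.14 + 0.0636·0.08 + 0.1281·0.12 + 0.0216·0.39 + 0.1172·0.27
      = 0.002436 + 0.005088 + 0.015372 + 0.008424 + 0.031644 = 0.062964

0.0630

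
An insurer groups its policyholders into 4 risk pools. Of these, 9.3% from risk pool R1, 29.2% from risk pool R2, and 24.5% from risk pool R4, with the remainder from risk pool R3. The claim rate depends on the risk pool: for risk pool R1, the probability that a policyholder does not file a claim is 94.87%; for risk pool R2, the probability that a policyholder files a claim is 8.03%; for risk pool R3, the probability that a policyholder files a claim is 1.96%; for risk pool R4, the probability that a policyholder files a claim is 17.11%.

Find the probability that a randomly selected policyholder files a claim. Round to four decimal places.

P(C) ≈ 0.0774

P(R3) = 1 − (0.093 + 0.292 + 0.245) = 0.37.
P(C|R1) = 1 − 0.9487 = 0.0513.
By the law of total probability,
P(C) = P(C|R1)·P(R1) + P(C|R2)·P(R2) + P(C|R3)·P(R3) + P(C|R4)·P(R4)
      = 0.0513·0.093 + 0.0803·0.292 + 0.0196·0.37 + 0.1711·0.245
      = 0.0047709 + 0.0234476 + 0.007252 + 0.0419195 = 0.07739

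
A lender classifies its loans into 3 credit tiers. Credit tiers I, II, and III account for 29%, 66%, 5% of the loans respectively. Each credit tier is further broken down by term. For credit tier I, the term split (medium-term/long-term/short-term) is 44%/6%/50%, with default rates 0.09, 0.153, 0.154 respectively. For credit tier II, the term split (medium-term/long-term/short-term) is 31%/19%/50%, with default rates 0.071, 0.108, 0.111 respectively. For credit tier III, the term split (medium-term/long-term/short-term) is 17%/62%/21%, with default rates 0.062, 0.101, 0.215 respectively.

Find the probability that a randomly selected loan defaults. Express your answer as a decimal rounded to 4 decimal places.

P(D) ≈ 0.1071

P(D|I) = 0.44·0.09 + 0.06·0.153 + 0.5·0.154 = 0.0396 + 0.00918 + 0.077 = 0.12578
P(D|II) = 0.31·0.071 + 0.19·0.108 + 0.5·0.111 = 0.02201 + 0.02052 + 0.0555 = 0.09803
P(D|III) = 0.17·0.062 + 0.62·0.101 + 0.21·0.215 = 0.01054 + 0.06262 + 0.04515 = 0.11831
By total probability over the outer partition,
P(D) = 0.29·0.12578 + 0.66·0.09803 + 0.05·0.11831
      = 0.0364762 + 0.0646998 + 0.0059155 = 0.1070915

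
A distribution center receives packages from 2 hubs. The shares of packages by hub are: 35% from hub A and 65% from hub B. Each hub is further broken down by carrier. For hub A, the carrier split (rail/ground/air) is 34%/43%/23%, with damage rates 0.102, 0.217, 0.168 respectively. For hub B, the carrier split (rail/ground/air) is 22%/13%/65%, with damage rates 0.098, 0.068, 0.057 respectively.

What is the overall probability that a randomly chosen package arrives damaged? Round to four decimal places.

P(D) ≈ 0.1022

P(D|A) = 0.34·0.102 + 0.43·0.217 + 0.23·0.168 = 0.03468 + 0.09331 + 0.03864 = 0.16663
P(D|B) = 0.22·0.098 + 0.13·0.068 + 0.65·0.057 = 0.02156 + 0.00884 + 0.03705 = 0.06745
By total probability over the outer partition,
P(D) = 0.35·0.16663 + 0.65·0.06745
      = 0.0583205 + 0.0438425 = 0.102163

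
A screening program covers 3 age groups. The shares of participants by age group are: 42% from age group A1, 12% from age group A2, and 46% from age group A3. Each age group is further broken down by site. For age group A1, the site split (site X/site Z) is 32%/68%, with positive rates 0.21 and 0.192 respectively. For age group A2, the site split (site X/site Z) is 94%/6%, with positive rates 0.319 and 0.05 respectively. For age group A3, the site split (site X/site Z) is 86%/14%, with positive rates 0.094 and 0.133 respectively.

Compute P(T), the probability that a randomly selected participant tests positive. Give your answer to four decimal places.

0.1652

P(T|A1) = 0.32·0.21 + 0.68·0.192 = 0.0672 + 0.13056 = 0.19776
P(T|A2) = 0.94·0.319 + 0.06·0.05 = 0.29986 + 0.003 = 0.30286
P(T|A3) = 0.86·0.094 + 0.14·0.133 = 0.08084 + 0.01862 = 0.09946
Then overall,
P(T) = 0.42·0.19776 + 0.12·0.30286 + 0.46·0.09946
      = 0.0830592 + 0.0363432 + 0.0457516 = 0.165154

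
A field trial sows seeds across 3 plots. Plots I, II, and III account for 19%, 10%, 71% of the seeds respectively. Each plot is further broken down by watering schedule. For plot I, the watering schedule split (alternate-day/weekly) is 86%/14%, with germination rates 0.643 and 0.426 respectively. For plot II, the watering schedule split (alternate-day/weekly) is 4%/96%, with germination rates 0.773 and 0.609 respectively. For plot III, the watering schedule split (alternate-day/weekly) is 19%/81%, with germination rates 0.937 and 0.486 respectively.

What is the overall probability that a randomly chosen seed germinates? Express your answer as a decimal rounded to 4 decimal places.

P(G) ≈ 0.5839

P(G|I) = 0.86·0.643 + 0.14·0.426 = 0.55298 + 0.05964 = 0.61262
P(G|II) = 0.04·0.773 + 0.96·0.609 = 0.03092 + 0.58464 = 0.61556
P(G|III) = 0.19·0.937 + 0.81·0.486 = 0.17803 + 0.39366 = 0.57169
Then overall,
P(G) = 0.19·0.61262 + 0.1·0.61556 + 0.71·0.57169
      = 0.1163978 + 0.061556 + 0.4058999 = 0.5838537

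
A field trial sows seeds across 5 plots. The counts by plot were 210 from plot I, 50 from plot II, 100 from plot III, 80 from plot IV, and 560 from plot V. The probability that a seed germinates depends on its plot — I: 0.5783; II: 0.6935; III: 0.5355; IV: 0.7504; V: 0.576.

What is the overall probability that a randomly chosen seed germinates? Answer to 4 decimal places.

Total: 210 + 50 + 100 + 80 + 560 = 1000.
P(I) = 210/1000 = 0.21. P(II) = 50/1000 = 0.05. P(III) = 100/1000 = 0.1. P(IV) = 80/1000 = 0.08. P(V) = 560/1000 = 0.56.
P(G) = P(G|I)·P(I) + P(G|II)·P(II) + P(G|III)·P(III) + P(G|IV)·P(IV) + P(G|V)·P(V)
      = 0.5783·0.21 + 0.6935·0.05 + 0.5355·0.1 + 0.7504·0.08 + 0.576·0.56
      = 0.121443 + 0.034675 + 0.05355 + 0.060032 + 0.32256 = 0.59226

0.5923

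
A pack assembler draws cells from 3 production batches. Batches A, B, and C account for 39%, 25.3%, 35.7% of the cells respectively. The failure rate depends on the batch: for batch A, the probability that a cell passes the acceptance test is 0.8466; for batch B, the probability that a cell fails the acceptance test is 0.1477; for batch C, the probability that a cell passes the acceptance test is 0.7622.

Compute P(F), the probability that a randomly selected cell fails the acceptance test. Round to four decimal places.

P(F|A) = 1 − 0.8466 = 0.1534.
P(F|C) = 1 − 0.7622 = 0.2378.
Using total probability over the partition,
P(F) = P(F|A)·P(A) + P(F|B)·P(B) + P(F|C)·P(C)
      = 0.1534·0.39 + 0.1477·0.253 + 0.2378·0.357
      = 0.059826 + 0.0373681 + 0.0848946 = 0.1820887

0.1821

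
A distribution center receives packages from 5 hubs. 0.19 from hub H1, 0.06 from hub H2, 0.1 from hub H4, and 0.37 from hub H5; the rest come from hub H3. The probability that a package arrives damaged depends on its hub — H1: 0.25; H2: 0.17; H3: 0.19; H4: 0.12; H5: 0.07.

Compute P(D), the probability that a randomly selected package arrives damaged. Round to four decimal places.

P(H3) = 1 − (0.19 + 0.06 + 0.1 + 0.37) = 0.28.
P(D) = P(D|H1)·P(H1) + P(D|H2)·P(H2) + P(D|H3)·P(H3) + P(D|H4)·P(H4) + P(D|H5)·P(H5)
      = 0.25·0.19 + 0.17·0.06 + 0.19·0.28 + 0.12·0.1 + 0.07·0.37
      = 0.0475 + 0.0102 + 0.0532 + 0.012 + 0.0259 = 0.1488

0.1488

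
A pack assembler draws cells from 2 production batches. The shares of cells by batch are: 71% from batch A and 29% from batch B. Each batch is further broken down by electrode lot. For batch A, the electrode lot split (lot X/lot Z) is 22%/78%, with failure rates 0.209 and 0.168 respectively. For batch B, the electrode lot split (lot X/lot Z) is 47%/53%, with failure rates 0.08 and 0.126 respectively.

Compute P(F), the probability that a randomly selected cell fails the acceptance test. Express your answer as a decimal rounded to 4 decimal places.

P(F) ≈ 0.1560

P(F|A) = 0.22·0.209 + 0.78·0.168 = 0.04598 + 0.13104 = 0.17702
P(F|B) = 0.47·0.08 + 0.53·0.126 = 0.0376 + 0.06678 = 0.10438
By total probability over the outer partition,
P(F) = 0.71·0.17702 + 0.29·0.10438
      = 0.1256842 + 0.0302702 = 0.1559544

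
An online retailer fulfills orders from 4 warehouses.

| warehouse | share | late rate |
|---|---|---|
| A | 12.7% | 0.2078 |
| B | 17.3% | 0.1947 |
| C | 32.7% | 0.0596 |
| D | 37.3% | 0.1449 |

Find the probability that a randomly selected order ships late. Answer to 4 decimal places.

By the law of total probability,
P(L) = P(L|A)·P(A) + P(L|B)·P(B) + P(L|C)·P(C) + P(L|D)·P(D)
      = 0.2078·0.127 + 0.1947·0.173 + 0.0596·0.327 + 0.1449·0.373
      = 0.0263906 + 0.0336831 + 0.0194892 + 0.0540477 = 0.1336106

0.1336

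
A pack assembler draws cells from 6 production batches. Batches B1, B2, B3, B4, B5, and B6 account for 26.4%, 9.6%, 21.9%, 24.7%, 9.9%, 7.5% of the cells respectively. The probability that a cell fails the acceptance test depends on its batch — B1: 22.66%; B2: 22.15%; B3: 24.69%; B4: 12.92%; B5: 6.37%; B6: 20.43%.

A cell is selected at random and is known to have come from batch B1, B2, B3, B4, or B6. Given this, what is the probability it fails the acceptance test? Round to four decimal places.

P(F|S) ≈ 0.2024

Let S = {B1, B2, B3, B4, B6}.
P(S) = 0.264 + 0.096 + 0.219 + 0.247 + 0.075 = 0.901.
P(F ∩ S) = 0.2266·0.264 + 0.2215·0.096 + 0.2469·0.219 + 0.1292·0.247 + 0.2043·0.075 = 0.0598224 + 0.021264 + 0.0540711 + 0.0319124 + 0.0153225 = 0.1823924.
P(F | S) = 0.1823924 / 0.901 = 0.202433…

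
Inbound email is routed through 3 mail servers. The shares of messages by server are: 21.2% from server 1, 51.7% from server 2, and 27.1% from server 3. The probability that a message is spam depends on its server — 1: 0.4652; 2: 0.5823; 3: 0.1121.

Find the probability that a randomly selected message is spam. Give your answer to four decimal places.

P(S) ≈ 0.4301

Summing over the partition,
P(S) = P(S|1)·P(1) + P(S|2)·P(2) + P(S|3)·P(3)
      = 0.4652·0.212 + 0.5823·0.517 + 0.1121·0.271
      = 0.0986224 + 0.3010491 + 0.0303791 = 0.4300506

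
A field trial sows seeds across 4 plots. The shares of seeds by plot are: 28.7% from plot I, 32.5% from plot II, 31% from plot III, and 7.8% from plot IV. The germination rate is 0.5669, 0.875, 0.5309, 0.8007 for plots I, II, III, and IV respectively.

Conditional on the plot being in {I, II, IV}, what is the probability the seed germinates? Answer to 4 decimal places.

0.7384

Let S = {I, II, IV}.
P(S) = 0.287 + 0.325 + 0.078 = 0.69.
P(G ∩ S) = 0.5669·0.287 + 0.875·0.325 + 0.8007·0.078 = 0.1627003 + 0.284375 + 0.0624546 = 0.5095299.
P(G | S) = 0.5095299 / 0.69 = 0.738449…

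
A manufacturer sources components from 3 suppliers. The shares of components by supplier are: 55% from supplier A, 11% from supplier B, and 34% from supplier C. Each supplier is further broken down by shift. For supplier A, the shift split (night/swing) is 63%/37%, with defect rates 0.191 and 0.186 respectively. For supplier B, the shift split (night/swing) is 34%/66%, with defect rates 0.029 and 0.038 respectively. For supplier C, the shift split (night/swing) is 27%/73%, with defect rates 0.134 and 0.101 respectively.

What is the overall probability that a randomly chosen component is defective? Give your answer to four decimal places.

P(D|A) = 0.63·0.191 + 0.37·0.186 = 0.12033 + 0.06882 = 0.18915
P(D|B) = 0.34·0.029 + 0.66·0.038 = 0.00986 + 0.02508 = 0.03494
P(D|C) = 0.27·0.134 + 0.73·0.101 = 0.03618 + 0.07373 = 0.10991
Then overall,
P(D) = 0.55·0.18915 + 0.11·0.03494 + 0.34·0.10991
      = 0.1040325 + 0.0038434 + 0.0373694 = 0.1452453

0.1452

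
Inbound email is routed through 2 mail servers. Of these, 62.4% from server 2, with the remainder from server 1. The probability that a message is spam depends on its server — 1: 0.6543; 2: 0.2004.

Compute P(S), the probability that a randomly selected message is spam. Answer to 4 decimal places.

P(1) = 1 − (0.624) = 0.376.
P(S) = P(S|1)·P(1) + P(S|2)·P(2)
      = 0.6543·0.376 + 0.2004·0.624
      = 0.2460168 + 0.1250496 = 0.3710664

0.3711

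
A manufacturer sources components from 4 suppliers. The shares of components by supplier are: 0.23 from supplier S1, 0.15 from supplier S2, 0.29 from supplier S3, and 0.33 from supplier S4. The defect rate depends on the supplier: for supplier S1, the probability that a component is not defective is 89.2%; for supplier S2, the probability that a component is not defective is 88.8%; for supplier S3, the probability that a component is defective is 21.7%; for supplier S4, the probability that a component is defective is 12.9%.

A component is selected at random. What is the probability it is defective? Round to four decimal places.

P(D|S1) = 1 − 0.892 = 0.108.
P(D|S2) = 1 − 0.888 = 0.112.
By the law of total probability,
P(D) = P(D|S1)·P(S1) + P(D|S2)·P(S2) + P(D|S3)·P(S3) + P(D|S4)·P(S4)
      = 0.108·0.23 + 0.112·0.15 + 0.217·0.29 + 0.129·0.33
      = 0.02484 + 0.0168 + 0.06293 + 0.04257 = 0.14714

0.1471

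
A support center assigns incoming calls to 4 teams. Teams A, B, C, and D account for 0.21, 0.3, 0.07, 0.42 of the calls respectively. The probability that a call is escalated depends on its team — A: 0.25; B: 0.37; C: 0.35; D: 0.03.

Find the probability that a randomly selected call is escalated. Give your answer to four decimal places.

By the law of total probability,
P(E) = P(E|A)·P(A) + P(E|B)·P(B) + P(E|C)·P(C) + P(E|D)·P(D)
      = 0.25·0.21 + 0.37·0.3 + 0.35·0.07 + 0.03·0.42
      = 0.0525 + 0.111 + 0.0245 + 0.0126 = 0.2006

0.2006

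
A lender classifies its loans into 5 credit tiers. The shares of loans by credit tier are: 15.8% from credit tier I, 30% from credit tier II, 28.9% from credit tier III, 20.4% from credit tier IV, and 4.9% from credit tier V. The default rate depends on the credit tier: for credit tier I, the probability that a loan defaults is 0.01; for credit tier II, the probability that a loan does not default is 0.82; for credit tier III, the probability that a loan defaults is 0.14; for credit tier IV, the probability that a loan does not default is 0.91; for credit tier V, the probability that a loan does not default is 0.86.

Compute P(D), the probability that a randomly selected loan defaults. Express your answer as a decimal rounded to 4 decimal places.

P(D|II) = 1 − 0.82 = 0.18.
P(D|IV) = 1 − 0.91 = 0.09.
P(D|V) = 1 − 0.86 = 0.14.
P(D) = P(D|I)·P(I) + P(D|II)·P(II) + P(D|III)·P(III) + P(D|IV)·P(IV) + P(D|V)·P(V)
      = 0.01·0.158 + 0.18·0.3 + 0.14·0.289 + 0.09·0.204 + 0.14·0.049
      = 0.00158 + 0.054 + 0.04046 + 0.01836 + 0.00686 = 0.12126

0.1213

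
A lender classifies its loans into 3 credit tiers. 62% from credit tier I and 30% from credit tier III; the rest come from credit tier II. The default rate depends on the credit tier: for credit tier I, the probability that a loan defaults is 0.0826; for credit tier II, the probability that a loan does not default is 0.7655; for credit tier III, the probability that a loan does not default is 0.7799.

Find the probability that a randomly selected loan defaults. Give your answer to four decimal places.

P(II) = 1 − (0.62 + 0.3) = 0.08.
P(D|II) = 1 − 0.7655 = 0.2345.
P(D|III) = 1 − 0.7799 = 0.2201.
P(D) = P(D|I)·P(I) + P(D|II)·P(II) + P(D|III)·P(III)
      = 0.0826·0.62 + 0.2345·0.08 + 0.2201·0.3
      = 0.051212 + 0.01876 + 0.06603 = 0.136002

0.1360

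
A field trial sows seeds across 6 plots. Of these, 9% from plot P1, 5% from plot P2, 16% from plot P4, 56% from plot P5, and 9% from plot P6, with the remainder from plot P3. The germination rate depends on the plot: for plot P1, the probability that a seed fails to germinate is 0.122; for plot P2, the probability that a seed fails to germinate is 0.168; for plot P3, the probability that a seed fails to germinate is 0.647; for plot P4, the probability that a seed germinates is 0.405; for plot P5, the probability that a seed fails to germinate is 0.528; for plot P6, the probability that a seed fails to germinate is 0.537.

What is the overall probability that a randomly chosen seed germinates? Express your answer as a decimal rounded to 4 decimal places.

0.5091

P(P3) = 1 − (0.09 + 0.05 + 0.16 + 0.56 + 0.09) = 0.05.
P(G|P1) = 1 − 0.122 = 0.878.
P(G|P2) = 1 − 0.168 = 0.832.
P(G|P3) = 1 − 0.647 = 0.353.
P(G|P5) = 1 − 0.528 = 0.472.
P(G|P6) = 1 − 0.537 = 0.463.
Using total probability over the partition,
P(G) = P(G|P1)·P(P1) + P(G|P2)·P(P2) + P(G|P3)·P(P3) + P(G|P4)·P(P4) + P(G|P5)·P(P5) + P(G|P6)·P(P6)
      = 0.878·0.09 + 0.832·0.05 + 0.353·0.05 + 0.405·0.16 + 0.472·0.56 + 0.463·0.09
      = 0.07902 + 0.0416 + 0.01765 + 0.0648 + 0.26432 + 0.04167 = 0.50906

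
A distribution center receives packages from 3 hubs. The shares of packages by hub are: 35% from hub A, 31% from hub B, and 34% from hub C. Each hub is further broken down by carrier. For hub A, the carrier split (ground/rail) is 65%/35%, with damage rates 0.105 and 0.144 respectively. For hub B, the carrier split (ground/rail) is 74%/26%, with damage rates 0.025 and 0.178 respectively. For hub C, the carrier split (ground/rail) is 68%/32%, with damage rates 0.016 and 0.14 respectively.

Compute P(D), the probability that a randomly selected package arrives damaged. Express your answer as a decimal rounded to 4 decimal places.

0.0805

P(D|A) = 0.65·0.105 + 0.35·0.144 = 0.06825 + 0.0504 = 0.11865
P(D|B) = 0.74·0.025 + 0.26·0.178 = 0.0185 + 0.04628 = 0.06478
P(D|C) = 0.68·0.016 + 0.32·0.14 = 0.01088 + 0.0448 = 0.05568
Then overall,
P(D) = 0.35·0.11865 + 0.31·0.06478 + 0.34·0.05568
      = 0.0415275 + 0.0200818 + 0.0189312 = 0.0805405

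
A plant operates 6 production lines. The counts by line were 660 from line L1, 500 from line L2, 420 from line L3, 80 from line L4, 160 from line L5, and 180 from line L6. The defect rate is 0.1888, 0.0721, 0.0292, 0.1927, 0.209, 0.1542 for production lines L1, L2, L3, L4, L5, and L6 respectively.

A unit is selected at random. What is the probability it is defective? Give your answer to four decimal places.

0.1248

Total: 660 + 500 + 420 + 80 + 160 + 180 = 2000.
P(L1) = 660/2000 = 0.33. P(L2) = 500/2000 = 0.25. P(L3) = 420/2000 = 0.21. P(L4) = 80/2000 = 0.04. P(L5) = 160/2000 = 0.08. P(L6) = 180/2000 = 0.09.
P(D) = P(D|L1)·P(L1) + P(D|L2)·P(L2) + P(D|L3)·P(L3) + P(D|L4)·P(L4) + P(D|L5)·P(L5) + P(D|L6)·P(L6)
      = 0.1888·0.33 + 0.0721·0.25 + 0.0292·0.21 + 0.1927·0.04 + 0.209·0.08 + 0.1542·0.09
      = 0.062304 + 0.018025 + 0.006132 + 0.007708 + 0.01672 + 0.013878 = 0.124767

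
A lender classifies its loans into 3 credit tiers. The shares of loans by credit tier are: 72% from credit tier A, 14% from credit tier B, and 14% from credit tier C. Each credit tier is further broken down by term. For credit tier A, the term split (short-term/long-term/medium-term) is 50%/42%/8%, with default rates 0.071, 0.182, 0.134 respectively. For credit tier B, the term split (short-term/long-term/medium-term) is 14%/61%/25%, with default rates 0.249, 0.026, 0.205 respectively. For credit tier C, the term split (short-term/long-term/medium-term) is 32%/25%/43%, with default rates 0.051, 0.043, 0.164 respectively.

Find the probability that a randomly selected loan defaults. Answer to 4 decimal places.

P(D) ≈ 0.1163

P(D|A) = 0.5·0.071 + 0.42·0.182 + 0.08·0.134 = 0.0355 + 0.07644 + 0.01072 = 0.12266
P(D|B) = 0.14·0.249 + 0.61·0.026 + 0.25·0.205 = 0.03486 + 0.01586 + 0.05125 = 0.10197
P(D|C) = 0.32·0.051 + 0.25·0.043 + 0.43·0.164 = 0.01632 + 0.01075 + 0.07052 = 0.09759
By total probability over the outer partition,
P(D) = 0.72·0.12266 + 0.14·0.10197 + 0.14·0.09759
      = 0.0883152 + 0.0142758 + 0.0136626 = 0.1162536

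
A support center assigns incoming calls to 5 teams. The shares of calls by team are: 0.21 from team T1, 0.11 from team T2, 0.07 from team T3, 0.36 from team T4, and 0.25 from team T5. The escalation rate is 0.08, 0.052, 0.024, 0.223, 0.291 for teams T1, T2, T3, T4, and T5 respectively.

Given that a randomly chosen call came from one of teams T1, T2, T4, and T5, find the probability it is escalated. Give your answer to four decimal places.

0.1888

Let S = {T1, T2, T4, T5}.
P(S) = 0.21 + 0.11 + 0.36 + 0.25 = 0.93.
P(E ∩ S) = 0.08·0.21 + 0.052·0.11 + 0.223·0.36 + 0.291·0.25 = 0.0168 + 0.00572 + 0.08028 + 0.07275 = 0.17555.
P(E | S) = 0.17555 / 0.93 = 0.188763…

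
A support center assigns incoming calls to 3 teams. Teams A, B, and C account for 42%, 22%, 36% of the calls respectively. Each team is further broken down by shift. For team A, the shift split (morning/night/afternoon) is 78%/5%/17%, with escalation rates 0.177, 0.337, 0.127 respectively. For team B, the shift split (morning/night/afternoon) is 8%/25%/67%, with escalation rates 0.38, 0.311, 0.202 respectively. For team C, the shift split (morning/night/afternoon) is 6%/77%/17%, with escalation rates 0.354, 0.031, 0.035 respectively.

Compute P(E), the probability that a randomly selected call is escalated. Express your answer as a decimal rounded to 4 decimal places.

P(E|A) = 0.78·0.177 + 0.05·0.337 + 0.17·0.127 = 0.13806 + 0.01685 + 0.02159 = 0.1765
P(E|B) = 0.08·0.38 + 0.25·0.311 + 0.67·0.202 = 0.0304 + 0.07775 + 0.13534 = 0.24349
P(E|C) = 0.06·0.354 + 0.77·0.031 + 0.17·0.035 = 0.02124 + 0.02387 + 0.00595 = 0.05106
Then overall,
P(E) = 0.42·0.1765 + 0.22·0.24349 + 0.36·0.05106
      = 0.07413 + 0.0535678 + 0.0183816 = 0.1460794

0.1461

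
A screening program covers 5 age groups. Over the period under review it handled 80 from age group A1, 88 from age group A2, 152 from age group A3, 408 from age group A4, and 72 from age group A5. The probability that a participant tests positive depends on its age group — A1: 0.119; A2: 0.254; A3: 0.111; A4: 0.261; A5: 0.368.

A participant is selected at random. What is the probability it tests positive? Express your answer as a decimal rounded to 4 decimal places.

0.2272

Total: 80 + 88 + 152 + 408 + 72 = 800.
P(A1) = 80/800 = 0.1. P(A2) = 88/800 = 0.11. P(A3) = 152/800 = 0.19. P(A4) = 408/800 = 0.51. P(A5) = 72/800 = 0.09.
Using total probability over the partition,
P(T) = P(T|A1)·P(A1) + P(T|A2)·P(A2) + P(T|A3)·P(A3) + P(T|A4)·P(A4) + P(T|A5)·P(A5)
      = 0.119·0.1 + 0.254·0.11 + 0.111·0.19 + 0.261·0.51 + 0.368·0.09
      = 0.0119 + 0.02794 + 0.02109 + 0.13311 + 0.03312 = 0.22716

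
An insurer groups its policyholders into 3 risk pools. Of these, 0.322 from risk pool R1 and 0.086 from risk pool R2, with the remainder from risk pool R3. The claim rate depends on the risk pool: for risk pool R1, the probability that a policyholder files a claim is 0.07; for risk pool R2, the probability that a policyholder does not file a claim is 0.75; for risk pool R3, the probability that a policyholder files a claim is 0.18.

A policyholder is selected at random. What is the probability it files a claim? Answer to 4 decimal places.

P(C) ≈ 0.1506

P(R3) = 1 − (0.322 + 0.086) = 0.592.
P(C|R2) = 1 − 0.75 = 0.25.
By the law of total probability,
P(C) = P(C|R1)·P(R1) + P(C|R2)·P(R2) + P(C|R3)·P(R3)
      = 0.07·0.322 + 0.25·0.086 + 0.18·0.592
      = 0.02254 + 0.0215 + 0.10656 = 0.1506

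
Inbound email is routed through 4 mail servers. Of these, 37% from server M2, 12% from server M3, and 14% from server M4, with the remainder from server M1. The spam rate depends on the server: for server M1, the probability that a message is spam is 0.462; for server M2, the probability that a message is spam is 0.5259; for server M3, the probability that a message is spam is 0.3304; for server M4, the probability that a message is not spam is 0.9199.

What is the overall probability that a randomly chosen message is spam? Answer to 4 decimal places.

0.4164

P(M1) = 1 − (0.37 + 0.12 + 0.14) = 0.37.
P(S|M4) = 1 − 0.9199 = 0.0801.
P(S) = P(S|M1)·P(M1) + P(S|M2)·P(M2) + P(S|M3)·P(M3) + P(S|M4)·P(M4)
      = 0.462·0.37 + 0.5259·0.37 + 0.3304·0.12 + 0.0801·0.14
      = 0.17094 + 0.194583 + 0.039648 + 0.011214 = 0.416385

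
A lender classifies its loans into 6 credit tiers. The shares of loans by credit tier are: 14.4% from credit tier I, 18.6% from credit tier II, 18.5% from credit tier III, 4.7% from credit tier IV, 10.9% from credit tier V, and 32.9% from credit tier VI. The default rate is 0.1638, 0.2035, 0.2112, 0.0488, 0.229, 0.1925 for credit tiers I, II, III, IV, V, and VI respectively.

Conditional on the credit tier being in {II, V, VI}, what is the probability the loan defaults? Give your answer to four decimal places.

P(D|S) ≈ 0.2022

Let S = {II, V, VI}.
P(S) = 0.186 + 0.109 + 0.329 = 0.624.
P(D ∩ S) = 0.2035·0.186 + 0.229·0.109 + 0.1925·0.329 = 0.037851 + 0.024961 + 0.0633325 = 0.1261445.
P(D | S) = 0.1261445 / 0.624 = 0.202155…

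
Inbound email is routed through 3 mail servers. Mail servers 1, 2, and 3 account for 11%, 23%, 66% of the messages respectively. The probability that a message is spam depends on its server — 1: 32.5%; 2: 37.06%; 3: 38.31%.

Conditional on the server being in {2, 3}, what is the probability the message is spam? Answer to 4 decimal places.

Let J = {2, 3}.
P(J) = 0.23 + 0.66 = 0.89.
P(S ∩ J) = 0.3706·0.23 + 0.3831·0.66 = 0.085238 + 0.252846 = 0.338084.
P(S | J) = 0.338084 / 0.89 = 0.379870…

P(S|J) ≈ 0.3799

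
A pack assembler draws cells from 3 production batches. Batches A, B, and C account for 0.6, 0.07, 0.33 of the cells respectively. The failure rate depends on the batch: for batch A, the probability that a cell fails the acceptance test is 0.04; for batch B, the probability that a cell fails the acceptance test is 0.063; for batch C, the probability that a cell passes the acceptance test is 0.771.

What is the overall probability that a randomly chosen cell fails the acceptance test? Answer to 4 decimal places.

P(F|C) = 1 − 0.771 = 0.229.
P(F) = P(F|A)·P(A) + P(F|B)·P(B) + P(F|C)·P(C)
      = 0.04·0.6 + 0.063·0.07 + 0.229·0.33
      = 0.024 + 0.00441 + 0.07557 = 0.10398

P(F) ≈ 0.1040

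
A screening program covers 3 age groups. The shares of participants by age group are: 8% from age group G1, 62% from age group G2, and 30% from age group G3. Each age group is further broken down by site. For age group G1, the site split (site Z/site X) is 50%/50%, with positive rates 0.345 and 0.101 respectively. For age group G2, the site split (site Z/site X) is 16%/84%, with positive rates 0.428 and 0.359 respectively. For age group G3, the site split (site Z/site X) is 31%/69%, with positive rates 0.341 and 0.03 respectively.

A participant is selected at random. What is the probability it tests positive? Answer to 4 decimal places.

P(T) ≈ 0.2852

P(T|G1) = 0.5·0.345 + 0.5·0.101 = 0.1725 + 0.0505 = 0.223
P(T|G2) = 0.16·0.428 + 0.84·0.359 = 0.06848 + 0.30156 = 0.37004
P(T|G3) = 0.31·0.341 + 0.69·0.03 = 0.10571 + 0.0207 = 0.12641
Then overall,
P(T) = 0.08·0.223 + 0.62·0.37004 + 0.3·0.12641
      = 0.01784 + 0.2294248 + 0.037923 = 0.2851878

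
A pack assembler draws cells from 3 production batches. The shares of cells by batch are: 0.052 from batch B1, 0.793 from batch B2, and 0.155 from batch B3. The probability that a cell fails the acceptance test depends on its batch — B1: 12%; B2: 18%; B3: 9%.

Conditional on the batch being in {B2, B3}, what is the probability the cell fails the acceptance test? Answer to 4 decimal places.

P(F|S) ≈ 0.1653

Let S = {B2, B3}.
P(S) = 0.793 + 0.155 = 0.948.
P(F ∩ S) = 0.18·0.793 + 0.09·0.155 = 0.14274 + 0.01395 = 0.15669.
P(F | S) = 0.15669 / 0.948 = 0.165285…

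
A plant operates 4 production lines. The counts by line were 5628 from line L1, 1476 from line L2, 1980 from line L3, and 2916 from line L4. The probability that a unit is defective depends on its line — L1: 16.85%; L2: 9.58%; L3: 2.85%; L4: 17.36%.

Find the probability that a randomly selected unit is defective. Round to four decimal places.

0.1377

Total: 5628 + 1476 + 1980 + 2916 = 12000.
P(L1) = 5628/12000 = 0.469. P(L2) = 1476/12000 = 0.123. P(L3) = 1980/12000 = 0.165. P(L4) = 2916/12000 = 0.243.
P(D) = P(D|L1)·P(L1) + P(D|L2)·P(L2) + P(D|L3)·P(L3) + P(D|L4)·P(L4)
      = 0.1685·0.469 + 0.0958·0.123 + 0.0285·0.165 + 0.1736·0.243
      = 0.0790265 + 0.0117834 + 0.0047025 + 0.0421848 = 0.1376972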